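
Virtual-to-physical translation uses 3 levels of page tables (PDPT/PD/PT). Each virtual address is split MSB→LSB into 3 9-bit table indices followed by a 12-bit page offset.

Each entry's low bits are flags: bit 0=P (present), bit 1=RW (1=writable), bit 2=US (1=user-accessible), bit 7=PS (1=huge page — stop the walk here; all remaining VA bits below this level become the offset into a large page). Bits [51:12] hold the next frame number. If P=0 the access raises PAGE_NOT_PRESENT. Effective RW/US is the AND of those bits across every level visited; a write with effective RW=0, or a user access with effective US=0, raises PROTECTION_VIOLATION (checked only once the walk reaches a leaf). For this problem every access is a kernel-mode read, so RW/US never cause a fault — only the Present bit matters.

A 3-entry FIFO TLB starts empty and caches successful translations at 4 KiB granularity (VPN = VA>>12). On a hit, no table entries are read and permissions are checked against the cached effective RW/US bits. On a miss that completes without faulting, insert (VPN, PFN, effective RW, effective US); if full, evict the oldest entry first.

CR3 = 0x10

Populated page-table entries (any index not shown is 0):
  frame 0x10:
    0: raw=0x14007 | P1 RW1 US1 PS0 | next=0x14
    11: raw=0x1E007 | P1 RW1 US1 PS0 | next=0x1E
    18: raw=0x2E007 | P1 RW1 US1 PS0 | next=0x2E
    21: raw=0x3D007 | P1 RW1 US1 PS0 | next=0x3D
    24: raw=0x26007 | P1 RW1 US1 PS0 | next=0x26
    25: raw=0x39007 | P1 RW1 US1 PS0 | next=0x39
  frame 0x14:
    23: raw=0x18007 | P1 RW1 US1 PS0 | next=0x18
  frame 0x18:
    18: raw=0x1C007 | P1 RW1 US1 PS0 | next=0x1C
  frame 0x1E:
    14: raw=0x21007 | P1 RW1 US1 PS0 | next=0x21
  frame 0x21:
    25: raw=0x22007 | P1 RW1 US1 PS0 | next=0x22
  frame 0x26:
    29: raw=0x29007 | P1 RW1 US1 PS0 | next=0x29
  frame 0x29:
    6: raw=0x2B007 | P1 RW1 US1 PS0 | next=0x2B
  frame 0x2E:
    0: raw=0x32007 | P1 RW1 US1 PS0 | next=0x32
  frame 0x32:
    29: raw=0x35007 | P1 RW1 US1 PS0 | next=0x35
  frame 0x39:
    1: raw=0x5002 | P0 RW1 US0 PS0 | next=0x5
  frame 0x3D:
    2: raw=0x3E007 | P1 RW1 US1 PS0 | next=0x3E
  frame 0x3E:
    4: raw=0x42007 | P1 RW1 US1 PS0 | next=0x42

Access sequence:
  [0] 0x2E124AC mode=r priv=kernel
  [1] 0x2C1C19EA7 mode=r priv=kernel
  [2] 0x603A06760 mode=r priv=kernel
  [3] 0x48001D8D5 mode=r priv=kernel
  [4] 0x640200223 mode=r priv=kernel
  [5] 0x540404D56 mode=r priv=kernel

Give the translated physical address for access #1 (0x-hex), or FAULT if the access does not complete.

Trace:
#0 VA=0x2E124AC (r,kernel):
  L0: frame=0x10 idx=0 entry=0x14007 [P=1 RW=1 US=1 PS=0]
  L1: frame=0x14 idx=23 entry=0x18007 [P=1 RW=1 US=1 PS=0]
  L2: frame=0x18 idx=18 entry=0x1C007 [P=1 RW=1 US=1 PS=0]
  ✓ 0x1C4AC  — 3 lookups
#1 VA=0x2C1C19EA7 (r,kernel):
  L0: frame=0x10 idx=11 entry=0x1E007 [P=1 RW=1 US=1 PS=0]
  L1: frame=0x1E idx=14 entry=0x21007 [P=1 RW=1 US=1 PS=0]
  L2: frame=0x21 idx=25 entry=0x22007 [P=1 RW=1 US=1 PS=0]
  ✓ 0x22EA7  — 3 lookups
#2 VA=0x603A06760 (r,kernel):
  L0: frame=0x10 idx=24 entry=0x26007 [P=1 RW=1 US=1 PS=0]
  L1: frame=0x26 idx=29 entry=0x29007 [P=1 RW=1 US=1 PS=0]
  L2: frame=0x29 idx=6 entry=0x2B007 [P=1 RW=1 US=1 PS=0]
  ✓ 0x2B760  — 3 lookups
#3 VA=0x48001D8D5 (r,kernel):
  L0: frame=0x10 idx=18 entry=0x2E007 [P=1 RW=1 US=1 PS=0]
  L1: frame=0x2E idx=0 entry=0x32007 [P=1 RW=1 US=1 PS=0]
  L2: frame=0x32 idx=29 entry=0x35007 [P=1 RW=1 US=1 PS=0]
  ✓ 0x358D5  — 3 lookups
#4 VA=0x640200223 (r,kernel):
  L0: frame=0x10 idx=25 entry=0x39007 [P=1 RW=1 US=1 PS=0]
  L1: frame=0x39 idx=1 entry=0x5002 [P=0 RW=1 US=0 PS=0]
  ⇒ fault: PAGE_NOT_PRESENT  — 2 lookups
#5 VA=0x540404D56 (r,kernel):
  L0: frame=0x10 idx=21 entry=0x3D007 [P=1 RW=1 US=1 PS=0]
  L1: frame=0x3D idx=2 entry=0x3E007 [P=1 RW=1 US=1 PS=0]
  L2: frame=0x3E idx=4 entry=0x42007 [P=1 RW=1 US=1 PS=0]
  ✓ 0x42D56  — 3 lookups

Access #1 PA: 0x22EA7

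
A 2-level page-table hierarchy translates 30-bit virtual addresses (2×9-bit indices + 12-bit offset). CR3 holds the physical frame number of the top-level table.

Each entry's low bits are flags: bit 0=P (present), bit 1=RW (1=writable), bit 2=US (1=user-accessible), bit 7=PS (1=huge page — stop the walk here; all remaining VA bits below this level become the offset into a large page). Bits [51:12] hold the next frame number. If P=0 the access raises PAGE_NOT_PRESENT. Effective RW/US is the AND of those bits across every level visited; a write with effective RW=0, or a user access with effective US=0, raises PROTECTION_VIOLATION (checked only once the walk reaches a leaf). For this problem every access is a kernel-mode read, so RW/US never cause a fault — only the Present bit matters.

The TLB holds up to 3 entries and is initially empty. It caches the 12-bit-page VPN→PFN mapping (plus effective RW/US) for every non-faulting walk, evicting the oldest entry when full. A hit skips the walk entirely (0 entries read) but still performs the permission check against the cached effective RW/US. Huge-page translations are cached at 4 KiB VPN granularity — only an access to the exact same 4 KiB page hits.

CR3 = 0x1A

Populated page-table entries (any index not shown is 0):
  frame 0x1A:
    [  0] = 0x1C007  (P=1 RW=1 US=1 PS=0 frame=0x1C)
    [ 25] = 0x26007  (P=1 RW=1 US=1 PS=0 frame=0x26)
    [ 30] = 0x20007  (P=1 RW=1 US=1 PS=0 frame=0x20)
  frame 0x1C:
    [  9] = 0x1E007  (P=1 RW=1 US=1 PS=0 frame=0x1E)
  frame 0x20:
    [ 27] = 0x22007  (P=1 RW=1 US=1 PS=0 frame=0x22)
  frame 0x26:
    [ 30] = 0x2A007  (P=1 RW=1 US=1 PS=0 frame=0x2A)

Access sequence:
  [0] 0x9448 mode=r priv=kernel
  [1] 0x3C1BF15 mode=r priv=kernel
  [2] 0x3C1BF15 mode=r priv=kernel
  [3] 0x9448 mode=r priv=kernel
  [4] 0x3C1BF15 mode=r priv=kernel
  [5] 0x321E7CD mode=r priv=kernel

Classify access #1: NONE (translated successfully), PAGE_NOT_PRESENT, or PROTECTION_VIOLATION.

Per-access translation:
#0 VA=0x9448 (r,kernel):
  lvl0: tbl 0x1A, slot 0 ⇒ 0x1C007 (P1/RW1/US1/PS0)
  lvl1: tbl 0x1C, slot 9 ⇒ 0x1E007 (P1/RW1/US1/PS0)
  ⇒ phys 0x1E448  [2 reads]
#1 VA=0x3C1BF15 (r,kernel):
  lvl0: tbl 0x1A, slot 30 ⇒ 0x20007 (P1/RW1/US1/PS0)
  lvl1: tbl 0x20, slot 27 ⇒ 0x22007 (P1/RW1/US1/PS0)
  ⇒ phys 0x22F15  [2 reads]
#2 VA=0x3C1BF15 (r,kernel):
  TLB hit vpn=0x3C1B → PA=0x22F15
#3 VA=0x9448 (r,kernel):
  TLB hit vpn=0x9 → PA=0x1E448
#4 VA=0x3C1BF15 (r,kernel):
  TLB hit vpn=0x3C1B → PA=0x22F15
#5 VA=0x321E7CD (r,kernel):
  lvl0: tbl 0x1A, slot 25 ⇒ 0x26007 (P1/RW1/US1/PS0)
  lvl1: tbl 0x26, slot 30 ⇒ 0x2A007 (P1/RW1/US1/PS0)
  ⇒ phys 0x2A7CD  [2 reads]

Access #1 fault: NONE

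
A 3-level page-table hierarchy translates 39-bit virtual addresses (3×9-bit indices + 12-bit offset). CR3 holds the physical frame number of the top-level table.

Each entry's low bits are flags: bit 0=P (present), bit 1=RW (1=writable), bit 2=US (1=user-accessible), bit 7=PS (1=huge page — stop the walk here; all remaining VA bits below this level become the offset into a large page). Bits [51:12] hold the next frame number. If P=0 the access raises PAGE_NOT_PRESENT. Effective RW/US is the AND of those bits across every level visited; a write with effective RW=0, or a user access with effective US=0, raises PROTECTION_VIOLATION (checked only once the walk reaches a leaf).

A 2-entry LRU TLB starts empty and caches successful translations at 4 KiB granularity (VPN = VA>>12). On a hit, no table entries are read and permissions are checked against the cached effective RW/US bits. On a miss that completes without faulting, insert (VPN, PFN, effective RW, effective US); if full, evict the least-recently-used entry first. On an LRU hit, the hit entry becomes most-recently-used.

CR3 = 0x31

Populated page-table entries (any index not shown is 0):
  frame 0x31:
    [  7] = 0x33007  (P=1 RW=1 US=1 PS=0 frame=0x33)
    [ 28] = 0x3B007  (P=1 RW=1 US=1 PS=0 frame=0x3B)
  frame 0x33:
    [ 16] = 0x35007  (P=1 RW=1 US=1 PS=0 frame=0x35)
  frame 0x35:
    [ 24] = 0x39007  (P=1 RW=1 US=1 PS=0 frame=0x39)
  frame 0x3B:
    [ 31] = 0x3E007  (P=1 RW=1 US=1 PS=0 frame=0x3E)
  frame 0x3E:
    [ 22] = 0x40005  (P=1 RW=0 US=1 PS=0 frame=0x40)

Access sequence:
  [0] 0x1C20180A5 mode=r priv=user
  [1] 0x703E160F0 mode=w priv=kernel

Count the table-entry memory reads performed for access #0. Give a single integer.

Walk each access:
#0 VA=0x1C20180A5 (r,user):
  L0 @0x31[7] → 0x33007  P=1,RW=1,US=1,PS=0
  L1 @0x33[16] → 0x35007  P=1,RW=1,US=1,PS=0
  L2 @0x35[24] → 0x39007  P=1,RW=1,US=1,PS=0
  ⇒ phys 0x390A5  [3 reads]
#1 VA=0x703E160F0 (w,kernel):
  L0 @0x31[28] → 0x3B007  P=1,RW=1,US=1,PS=0
  L1 @0x3B[31] → 0x3E007  P=1,RW=1,US=1,PS=0
  L2 @0x3E[22] → 0x40005  P=1,RW=0,US=1,PS=0
  ⇒ fault: PROTECTION_VIOLATION  — 3 lookups

Entries read for #0: 3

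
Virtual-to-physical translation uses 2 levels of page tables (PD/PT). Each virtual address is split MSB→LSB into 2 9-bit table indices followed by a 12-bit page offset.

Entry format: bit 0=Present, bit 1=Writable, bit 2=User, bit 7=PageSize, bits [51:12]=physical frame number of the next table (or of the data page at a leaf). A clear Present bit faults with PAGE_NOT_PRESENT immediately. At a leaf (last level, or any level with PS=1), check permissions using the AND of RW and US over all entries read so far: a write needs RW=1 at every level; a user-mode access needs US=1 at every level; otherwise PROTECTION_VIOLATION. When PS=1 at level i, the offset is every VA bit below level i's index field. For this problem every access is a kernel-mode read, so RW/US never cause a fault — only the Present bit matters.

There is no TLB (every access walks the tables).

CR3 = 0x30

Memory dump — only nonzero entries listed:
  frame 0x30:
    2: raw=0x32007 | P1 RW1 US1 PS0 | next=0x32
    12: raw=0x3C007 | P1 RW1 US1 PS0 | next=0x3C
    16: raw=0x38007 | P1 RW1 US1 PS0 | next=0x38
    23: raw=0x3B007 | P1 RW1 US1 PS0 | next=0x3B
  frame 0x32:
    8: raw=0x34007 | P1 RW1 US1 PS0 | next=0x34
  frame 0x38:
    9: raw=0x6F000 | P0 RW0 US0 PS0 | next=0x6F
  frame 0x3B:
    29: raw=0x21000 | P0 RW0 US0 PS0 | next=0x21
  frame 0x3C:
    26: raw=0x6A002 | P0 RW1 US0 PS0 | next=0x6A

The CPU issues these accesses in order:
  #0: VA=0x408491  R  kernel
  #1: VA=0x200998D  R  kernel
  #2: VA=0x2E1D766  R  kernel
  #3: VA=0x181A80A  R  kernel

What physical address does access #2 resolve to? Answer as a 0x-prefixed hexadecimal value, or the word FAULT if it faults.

Walk each access:
#0 VA=0x408491 (r,kernel):
  [0] read 0x30 idx=2: raw=0x32007 flags P=1 W=1 U=1 S=0
  [1] read 0x32 idx=8: raw=0x34007 flags P=1 W=1 U=1 S=0
  ⇒ phys 0x34491  [2 reads]
#1 VA=0x200998D (r,kernel):
  [0] read 0x30 idx=16: raw=0x38007 flags P=1 W=1 U=1 S=0
  [1] read 0x38 idx=9: raw=0x6F000 flags P=0 W=0 U=0 S=0
  → PAGE_NOT_PRESENT  (2 entries read)
#2 VA=0x2E1D766 (r,kernel):
  [0] read 0x30 idx=23: raw=0x3B007 flags P=1 W=1 U=1 S=0
  [1] read 0x3B idx=29: raw=0x21000 flags P=0 W=0 U=0 S=0
  → PAGE_NOT_PRESENT  (2 entries read)
#3 VA=0x181A80A (r,kernel):
  [0] read 0x30 idx=12: raw=0x3C007 flags P=1 W=1 U=1 S=0
  [1] read 0x3C idx=26: raw=0x6A002 flags P=0 W=1 U=0 S=0
  → PAGE_NOT_PRESENT  (2 entries read)

Access #2 PA: FAULT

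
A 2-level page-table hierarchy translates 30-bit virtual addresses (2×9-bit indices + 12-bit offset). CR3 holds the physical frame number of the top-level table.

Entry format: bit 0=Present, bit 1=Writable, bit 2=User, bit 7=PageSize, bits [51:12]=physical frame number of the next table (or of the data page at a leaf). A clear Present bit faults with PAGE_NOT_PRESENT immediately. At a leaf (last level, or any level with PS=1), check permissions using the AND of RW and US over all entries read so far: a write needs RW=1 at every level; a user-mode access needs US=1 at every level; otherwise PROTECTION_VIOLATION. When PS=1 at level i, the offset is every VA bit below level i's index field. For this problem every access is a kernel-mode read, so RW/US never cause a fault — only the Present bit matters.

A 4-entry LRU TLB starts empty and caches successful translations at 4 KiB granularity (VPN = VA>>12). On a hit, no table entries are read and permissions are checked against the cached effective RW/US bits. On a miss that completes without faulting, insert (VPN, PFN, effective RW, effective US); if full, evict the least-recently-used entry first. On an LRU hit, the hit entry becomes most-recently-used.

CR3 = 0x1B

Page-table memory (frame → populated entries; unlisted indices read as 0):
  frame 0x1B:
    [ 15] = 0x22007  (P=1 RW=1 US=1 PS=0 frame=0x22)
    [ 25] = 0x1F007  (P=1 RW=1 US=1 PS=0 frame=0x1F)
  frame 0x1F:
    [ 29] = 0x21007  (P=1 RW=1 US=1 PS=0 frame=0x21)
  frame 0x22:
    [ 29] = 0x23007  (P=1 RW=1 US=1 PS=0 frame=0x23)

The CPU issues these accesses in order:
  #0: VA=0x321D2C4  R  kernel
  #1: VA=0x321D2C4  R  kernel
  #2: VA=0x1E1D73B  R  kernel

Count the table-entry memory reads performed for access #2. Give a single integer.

Trace:
#0 VA=0x321D2C4 (r,kernel):
  [0] read 0x1B idx=25: raw=0x1F007 flags P=1 W=1 U=1 S=0
  [1] read 0x1F idx=29: raw=0x21007 flags P=1 W=1 U=1 S=0
  → PA=0x212C4  (2 entries read)
#1 VA=0x321D2C4 (r,kernel):
  TLB hit vpn=0x321D → PA=0x212C4
#2 VA=0x1E1D73B (r,kernel):
  [0] read 0x1B idx=15: raw=0x22007 flags P=1 W=1 U=1 S=0
  [1] read 0x22 idx=29: raw=0x23007 flags P=1 W=1 U=1 S=0
  → PA=0x2373B  (2 entries read)

Entries read for #2: 2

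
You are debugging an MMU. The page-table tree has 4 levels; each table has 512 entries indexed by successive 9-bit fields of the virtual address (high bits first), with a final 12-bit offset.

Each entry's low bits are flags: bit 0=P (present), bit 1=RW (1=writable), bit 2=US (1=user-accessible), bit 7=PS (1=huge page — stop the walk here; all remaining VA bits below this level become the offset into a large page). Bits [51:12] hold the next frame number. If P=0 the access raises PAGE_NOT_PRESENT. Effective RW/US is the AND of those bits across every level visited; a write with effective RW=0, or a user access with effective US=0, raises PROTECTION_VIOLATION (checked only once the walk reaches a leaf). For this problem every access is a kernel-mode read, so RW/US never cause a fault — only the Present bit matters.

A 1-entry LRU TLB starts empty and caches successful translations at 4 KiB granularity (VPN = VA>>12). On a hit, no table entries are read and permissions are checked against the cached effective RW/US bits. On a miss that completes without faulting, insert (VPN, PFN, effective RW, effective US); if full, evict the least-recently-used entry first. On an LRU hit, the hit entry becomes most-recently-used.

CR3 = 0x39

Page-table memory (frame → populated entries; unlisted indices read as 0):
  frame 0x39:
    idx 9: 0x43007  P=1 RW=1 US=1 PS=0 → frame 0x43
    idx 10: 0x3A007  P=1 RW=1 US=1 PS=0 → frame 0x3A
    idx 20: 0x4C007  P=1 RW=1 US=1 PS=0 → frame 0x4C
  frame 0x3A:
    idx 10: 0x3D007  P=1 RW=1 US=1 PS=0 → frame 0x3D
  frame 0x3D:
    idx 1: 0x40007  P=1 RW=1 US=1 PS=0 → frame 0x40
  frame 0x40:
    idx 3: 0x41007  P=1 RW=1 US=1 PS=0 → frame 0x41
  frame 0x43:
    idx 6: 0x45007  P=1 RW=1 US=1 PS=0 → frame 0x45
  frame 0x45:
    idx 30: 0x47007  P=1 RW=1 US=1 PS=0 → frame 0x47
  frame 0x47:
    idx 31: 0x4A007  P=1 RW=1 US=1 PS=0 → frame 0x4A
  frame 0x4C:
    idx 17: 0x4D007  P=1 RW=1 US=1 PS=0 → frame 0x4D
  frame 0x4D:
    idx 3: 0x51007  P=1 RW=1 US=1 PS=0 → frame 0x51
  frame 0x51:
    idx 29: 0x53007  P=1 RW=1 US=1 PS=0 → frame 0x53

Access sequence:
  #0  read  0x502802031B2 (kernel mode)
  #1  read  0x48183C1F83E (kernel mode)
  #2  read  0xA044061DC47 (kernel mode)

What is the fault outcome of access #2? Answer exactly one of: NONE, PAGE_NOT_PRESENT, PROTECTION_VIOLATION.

Per-access translation:
#0 VA=0x502802031B2 (r,kernel):
  [0] read 0x39 idx=10: raw=0x3A007 flags P=1 W=1 U=1 S=0
  [1] read 0x3A idx=10: raw=0x3D007 flags P=1 W=1 U=1 S=0
  [2] read 0x3D idx=1: raw=0x40007 flags P=1 W=1 U=1 S=0
  [3] read 0x40 idx=3: raw=0x41007 flags P=1 W=1 U=1 S=0
  ✓ 0x411B2  — 4 lookups
#1 VA=0x48183C1F83E (r,kernel):
  [0] read 0x39 idx=9: raw=0x43007 flags P=1 W=1 U=1 S=0
  [1] read 0x43 idx=6: raw=0x45007 flags P=1 W=1 U=1 S=0
  [2] read 0x45 idx=30: raw=0x47007 flags P=1 W=1 U=1 S=0
  [3] read 0x47 idx=31: raw=0x4A007 flags P=1 W=1 U=1 S=0
  ✓ 0x4A83E  — 4 lookups
#2 VA=0xA044061DC47 (r,kernel):
  [0] read 0x39 idx=20: raw=0x4C007 flags P=1 W=1 U=1 S=0
  [1] read 0x4C idx=17: raw=0x4D007 flags P=1 W=1 U=1 S=0
  [2] read 0x4D idx=3: raw=0x51007 flags P=1 W=1 U=1 S=0
  [3] read 0x51 idx=29: raw=0x53007 flags P=1 W=1 U=1 S=0
  ✓ 0x53C47  — 4 lookups

Access #2 fault: NONE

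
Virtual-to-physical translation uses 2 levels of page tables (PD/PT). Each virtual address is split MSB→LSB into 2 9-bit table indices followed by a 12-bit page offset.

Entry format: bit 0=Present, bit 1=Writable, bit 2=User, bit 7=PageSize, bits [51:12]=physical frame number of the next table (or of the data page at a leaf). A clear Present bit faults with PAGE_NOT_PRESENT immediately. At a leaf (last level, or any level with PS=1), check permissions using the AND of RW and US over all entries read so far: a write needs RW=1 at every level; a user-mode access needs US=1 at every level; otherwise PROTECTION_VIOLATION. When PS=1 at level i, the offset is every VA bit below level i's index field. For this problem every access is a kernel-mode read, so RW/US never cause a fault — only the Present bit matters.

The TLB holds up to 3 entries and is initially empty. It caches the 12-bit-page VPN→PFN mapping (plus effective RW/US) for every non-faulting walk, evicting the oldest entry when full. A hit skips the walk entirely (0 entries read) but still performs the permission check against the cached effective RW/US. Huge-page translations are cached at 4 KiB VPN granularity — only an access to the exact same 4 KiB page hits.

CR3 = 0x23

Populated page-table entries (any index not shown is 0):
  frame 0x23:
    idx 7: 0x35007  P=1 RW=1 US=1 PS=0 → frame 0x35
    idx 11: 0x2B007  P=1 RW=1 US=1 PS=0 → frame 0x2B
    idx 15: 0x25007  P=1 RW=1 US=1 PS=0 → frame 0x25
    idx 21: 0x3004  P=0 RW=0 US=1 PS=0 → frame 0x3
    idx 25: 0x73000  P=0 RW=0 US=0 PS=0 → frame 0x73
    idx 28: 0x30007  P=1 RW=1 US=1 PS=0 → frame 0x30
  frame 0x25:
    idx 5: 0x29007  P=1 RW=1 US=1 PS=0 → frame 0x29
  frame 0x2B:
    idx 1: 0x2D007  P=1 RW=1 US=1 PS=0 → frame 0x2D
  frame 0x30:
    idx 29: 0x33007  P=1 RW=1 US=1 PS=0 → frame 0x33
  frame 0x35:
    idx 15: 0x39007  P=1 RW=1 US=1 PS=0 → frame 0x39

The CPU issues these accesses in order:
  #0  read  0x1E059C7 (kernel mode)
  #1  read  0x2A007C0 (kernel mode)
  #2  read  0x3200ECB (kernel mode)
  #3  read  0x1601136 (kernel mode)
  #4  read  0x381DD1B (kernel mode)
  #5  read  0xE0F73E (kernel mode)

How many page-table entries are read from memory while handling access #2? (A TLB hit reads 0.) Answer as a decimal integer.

Per-access translation:
#0 VA=0x1E059C7 (r,kernel):
  lvl0: tbl 0x23, slot 15 ⇒ 0x25007 (P1/RW1/US1/PS0)
  lvl1: tbl 0x25, slot 5 ⇒ 0x29007 (P1/RW1/US1/PS0)
  ✓ 0x299C7  — 2 lookups
#1 VA=0x2A007C0 (r,kernel):
  lvl0: tbl 0x23, slot 21 ⇒ 0x3004 (P0/RW0/US1/PS0)
  ✗ PAGE_NOT_PRESENT  [1 reads]
#2 VA=0x3200ECB (r,kernel):
  lvl0: tbl 0x23, slot 25 ⇒ 0x73000 (P0/RW0/US0/PS0)
  ✗ PAGE_NOT_PRESENT  [1 reads]
#3 VA=0x1601136 (r,kernel):
  lvl0: tbl 0x23, slot 11 ⇒ 0x2B007 (P1/RW1/US1/PS0)
  lvl1: tbl 0x2B, slot 1 ⇒ 0x2D007 (P1/RW1/US1/PS0)
  ✓ 0x2D136  — 2 lookups
#4 VA=0x381DD1B (r,kernel):
  lvl0: tbl 0x23, slot 28 ⇒ 0x30007 (P1/RW1/US1/PS0)
  lvl1: tbl 0x30, slot 29 ⇒ 0x33007 (P1/RW1/US1/PS0)
  ✓ 0x33D1B  — 2 lookups
#5 VA=0xE0F73E (r,kernel):
  lvl0: tbl 0x23, slot 7 ⇒ 0x35007 (P1/RW1/US1/PS0)
  lvl1: tbl 0x35, slot 15 ⇒ 0x39007 (P1/RW1/US1/PS0)
  ✓ 0x3973E  — 2 lookups

Entries read for #2: 1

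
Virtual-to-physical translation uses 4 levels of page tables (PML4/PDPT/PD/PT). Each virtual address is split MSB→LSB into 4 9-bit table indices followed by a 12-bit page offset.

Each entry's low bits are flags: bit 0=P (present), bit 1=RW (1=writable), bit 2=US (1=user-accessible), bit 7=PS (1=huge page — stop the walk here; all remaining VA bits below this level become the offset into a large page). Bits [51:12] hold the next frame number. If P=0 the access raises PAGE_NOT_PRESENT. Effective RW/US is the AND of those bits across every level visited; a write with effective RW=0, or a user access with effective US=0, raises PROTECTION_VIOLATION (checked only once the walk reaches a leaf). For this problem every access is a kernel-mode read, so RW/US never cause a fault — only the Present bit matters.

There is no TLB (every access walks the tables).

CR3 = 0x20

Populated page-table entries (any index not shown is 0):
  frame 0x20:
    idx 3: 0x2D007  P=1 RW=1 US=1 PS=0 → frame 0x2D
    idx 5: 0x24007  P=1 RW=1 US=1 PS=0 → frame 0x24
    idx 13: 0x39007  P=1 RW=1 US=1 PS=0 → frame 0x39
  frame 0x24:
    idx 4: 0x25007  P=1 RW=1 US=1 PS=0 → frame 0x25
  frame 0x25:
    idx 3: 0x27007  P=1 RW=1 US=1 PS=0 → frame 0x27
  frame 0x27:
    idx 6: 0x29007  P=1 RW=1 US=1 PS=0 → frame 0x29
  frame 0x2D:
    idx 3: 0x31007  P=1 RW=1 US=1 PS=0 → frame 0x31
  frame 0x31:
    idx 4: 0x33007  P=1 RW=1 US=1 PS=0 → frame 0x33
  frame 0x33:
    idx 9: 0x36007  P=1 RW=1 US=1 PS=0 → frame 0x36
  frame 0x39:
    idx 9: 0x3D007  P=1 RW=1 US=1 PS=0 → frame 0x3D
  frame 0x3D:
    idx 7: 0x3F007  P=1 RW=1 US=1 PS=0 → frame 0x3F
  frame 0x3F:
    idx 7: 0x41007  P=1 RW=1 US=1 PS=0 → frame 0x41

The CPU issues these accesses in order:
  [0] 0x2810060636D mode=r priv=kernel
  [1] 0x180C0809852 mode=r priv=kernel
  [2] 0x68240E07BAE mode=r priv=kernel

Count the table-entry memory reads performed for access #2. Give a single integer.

Walk each access:
#0 VA=0x2810060636D (r,kernel):
  [0] read 0x20 idx=5: raw=0x24007 flags P=1 W=1 U=1 S=0
  [1] read 0x24 idx=4: raw=0x25007 flags P=1 W=1 U=1 S=0
  [2] read 0x25 idx=3: raw=0x27007 flags P=1 W=1 U=1 S=0
  [3] read 0x27 idx=6: raw=0x29007 flags P=1 W=1 U=1 S=0
  ⇒ phys 0x2936D  [4 reads]
#1 VA=0x180C0809852 (r,kernel):
  [0] read 0x20 idx=3: raw=0x2D007 flags P=1 W=1 U=1 S=0
  [1] read 0x2D idx=3: raw=0x31007 flags P=1 W=1 U=1 S=0
  [2] read 0x31 idx=4: raw=0x33007 flags P=1 W=1 U=1 S=0
  [3] read 0x33 idx=9: raw=0x36007 flags P=1 W=1 U=1 S=0
  ⇒ phys 0x36852  [4 reads]
#2 VA=0x68240E07BAE (r,kernel):
  [0] read 0x20 idx=13: raw=0x39007 flags P=1 W=1 U=1 S=0
  [1] read 0x39 idx=9: raw=0x3D007 flags P=1 W=1 U=1 S=0
  [2] read 0x3D idx=7: raw=0x3F007 flags P=1 W=1 U=1 S=0
  [3] read 0x3F idx=7: raw=0x41007 flags P=1 W=1 U=1 S=0
  ⇒ phys 0x41BAE  [4 reads]

Entries read for #2: 4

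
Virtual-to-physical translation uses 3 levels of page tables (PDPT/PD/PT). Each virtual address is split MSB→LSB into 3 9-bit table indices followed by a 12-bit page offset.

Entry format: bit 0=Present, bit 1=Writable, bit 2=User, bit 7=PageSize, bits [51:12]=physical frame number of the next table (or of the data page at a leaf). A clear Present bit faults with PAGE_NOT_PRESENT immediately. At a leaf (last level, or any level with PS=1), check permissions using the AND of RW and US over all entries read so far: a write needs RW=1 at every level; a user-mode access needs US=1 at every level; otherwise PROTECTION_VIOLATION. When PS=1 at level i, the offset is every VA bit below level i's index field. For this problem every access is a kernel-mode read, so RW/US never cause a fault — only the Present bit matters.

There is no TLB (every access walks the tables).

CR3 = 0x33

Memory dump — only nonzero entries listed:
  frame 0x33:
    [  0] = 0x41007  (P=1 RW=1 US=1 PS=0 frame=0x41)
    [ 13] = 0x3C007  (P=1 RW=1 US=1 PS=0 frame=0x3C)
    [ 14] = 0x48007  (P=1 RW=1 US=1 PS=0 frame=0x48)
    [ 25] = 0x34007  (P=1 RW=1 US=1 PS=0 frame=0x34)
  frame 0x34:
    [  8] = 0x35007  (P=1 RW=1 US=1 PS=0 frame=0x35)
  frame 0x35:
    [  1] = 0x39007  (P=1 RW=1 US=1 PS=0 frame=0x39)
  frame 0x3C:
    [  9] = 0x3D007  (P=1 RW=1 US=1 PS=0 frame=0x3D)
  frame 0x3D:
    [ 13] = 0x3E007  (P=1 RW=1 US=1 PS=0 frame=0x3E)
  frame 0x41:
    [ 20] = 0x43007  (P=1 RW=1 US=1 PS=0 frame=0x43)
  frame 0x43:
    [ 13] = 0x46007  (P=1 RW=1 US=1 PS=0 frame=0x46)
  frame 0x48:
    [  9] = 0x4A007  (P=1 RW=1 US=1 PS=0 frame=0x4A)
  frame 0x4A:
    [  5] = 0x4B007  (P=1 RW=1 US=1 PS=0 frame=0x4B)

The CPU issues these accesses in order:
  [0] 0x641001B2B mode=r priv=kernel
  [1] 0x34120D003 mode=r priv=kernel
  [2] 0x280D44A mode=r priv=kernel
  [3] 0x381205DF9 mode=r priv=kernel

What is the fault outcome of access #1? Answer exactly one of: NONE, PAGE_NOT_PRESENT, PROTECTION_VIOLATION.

Trace:
#0 VA=0x641001B2B (r,kernel):
  [0] read 0x33 idx=25: raw=0x34007 flags P=1 W=1 U=1 S=0
  [1] read 0x34 idx=8: raw=0x35007 flags P=1 W=1 U=1 S=0
  [2] read 0x35 idx=1: raw=0x39007 flags P=1 W=1 U=1 S=0
  ⇒ phys 0x39B2B  [3 reads]
#1 VA=0x34120D003 (r,kernel):
  [0] read 0x33 idx=13: raw=0x3C007 flags P=1 W=1 U=1 S=0
  [1] read 0x3C idx=9: raw=0x3D007 flags P=1 W=1 U=1 S=0
  [2] read 0x3D idx=13: raw=0x3E007 flags P=1 W=1 U=1 S=0
  ⇒ phys 0x3E003  [3 reads]
#2 VA=0x280D44A (r,kernel):
  [0] read 0x33 idx=0: raw=0x41007 flags P=1 W=1 U=1 S=0
  [1] read 0x41 idx=20: raw=0x43007 flags P=1 W=1 U=1 S=0
  [2] read 0x43 idx=13: raw=0x46007 flags P=1 W=1 U=1 S=0
  ⇒ phys 0x4644A  [3 reads]
#3 VA=0x381205DF9 (r,kernel):
  [0] read 0x33 idx=14: raw=0x48007 flags P=1 W=1 U=1 S=0
  [1] read 0x48 idx=9: raw=0x4A007 flags P=1 W=1 U=1 S=0
  [2] read 0x4A idx=5: raw=0x4B007 flags P=1 W=1 U=1 S=0
  ⇒ phys 0x4BDF9  [3 reads]

Access #1 fault: NONE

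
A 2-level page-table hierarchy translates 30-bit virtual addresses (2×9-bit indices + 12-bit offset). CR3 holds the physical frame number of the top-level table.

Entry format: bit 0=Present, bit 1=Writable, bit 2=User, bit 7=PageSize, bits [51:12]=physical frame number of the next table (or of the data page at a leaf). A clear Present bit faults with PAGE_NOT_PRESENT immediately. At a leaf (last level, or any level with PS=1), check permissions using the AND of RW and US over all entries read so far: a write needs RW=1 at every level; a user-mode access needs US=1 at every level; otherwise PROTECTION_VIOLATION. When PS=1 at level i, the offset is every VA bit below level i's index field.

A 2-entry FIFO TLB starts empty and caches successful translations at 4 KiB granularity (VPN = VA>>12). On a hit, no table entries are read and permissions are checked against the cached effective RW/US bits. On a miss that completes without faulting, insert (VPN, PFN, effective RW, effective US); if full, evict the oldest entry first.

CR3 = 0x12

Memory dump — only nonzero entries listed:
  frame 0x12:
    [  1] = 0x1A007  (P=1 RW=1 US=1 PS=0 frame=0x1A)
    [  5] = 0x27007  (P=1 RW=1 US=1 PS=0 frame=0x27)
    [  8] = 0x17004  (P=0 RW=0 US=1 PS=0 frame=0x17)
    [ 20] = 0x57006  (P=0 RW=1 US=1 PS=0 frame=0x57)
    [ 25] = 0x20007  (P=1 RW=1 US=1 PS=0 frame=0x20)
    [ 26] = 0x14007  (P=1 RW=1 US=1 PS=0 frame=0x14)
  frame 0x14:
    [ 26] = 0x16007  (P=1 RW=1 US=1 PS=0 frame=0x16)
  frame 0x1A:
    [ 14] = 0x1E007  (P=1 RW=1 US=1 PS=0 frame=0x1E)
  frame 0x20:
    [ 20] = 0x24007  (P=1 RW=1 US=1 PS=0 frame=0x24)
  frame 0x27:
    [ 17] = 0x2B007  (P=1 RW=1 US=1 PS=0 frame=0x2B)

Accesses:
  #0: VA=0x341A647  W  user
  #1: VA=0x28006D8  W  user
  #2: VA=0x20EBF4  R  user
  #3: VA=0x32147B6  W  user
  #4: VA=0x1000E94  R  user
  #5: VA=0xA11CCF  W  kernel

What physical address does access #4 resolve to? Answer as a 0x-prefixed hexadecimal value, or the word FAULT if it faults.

Trace:
#0 VA=0x341A647 (w,user):
  lvl0: tbl 0x12, slot 26 ⇒ 0x14007 (P1/RW1/US1/PS0)
  lvl1: tbl 0x14, slot 26 ⇒ 0x16007 (P1/RW1/US1/PS0)
  → PA=0x16647  (2 entries read)
#1 VA=0x28006D8 (w,user):
  lvl0: tbl 0x12, slot 20 ⇒ 0x57006 (P0/RW1/US1/PS0)
  ⇒ fault: PAGE_NOT_PRESENT  — 1 lookups
#2 VA=0x20EBF4 (r,user):
  lvl0: tbl 0x12, slot 1 ⇒ 0x1A007 (P1/RW1/US1/PS0)
  lvl1: tbl 0x1A, slot 14 ⇒ 0x1E007 (P1/RW1/US1/PS0)
  → PA=0x1EBF4  (2 entries read)
#3 VA=0x32147B6 (w,user):
  lvl0: tbl 0x12, slot 25 ⇒ 0x20007 (P1/RW1/US1/PS0)
  lvl1: tbl 0x20, slot 20 ⇒ 0x24007 (P1/RW1/US1/PS0)
  → PA=0x247B6  (2 entries read)
#4 VA=0x1000E94 (r,user):
  lvl0: tbl 0x12, slot 8 ⇒ 0x17004 (P0/RW0/US1/PS0)
  ⇒ fault: PAGE_NOT_PRESENT  — 1 lookups
#5 VA=0xA11CCF (w,kernel):
  lvl0: tbl 0x12, slot 5 ⇒ 0x27007 (P1/RW1/US1/PS0)
  lvl1: tbl 0x27, slot 17 ⇒ 0x2B007 (P1/RW1/US1/PS0)
  → PA=0x2BCCF  (2 entries read)

Access #4 PA: FAULT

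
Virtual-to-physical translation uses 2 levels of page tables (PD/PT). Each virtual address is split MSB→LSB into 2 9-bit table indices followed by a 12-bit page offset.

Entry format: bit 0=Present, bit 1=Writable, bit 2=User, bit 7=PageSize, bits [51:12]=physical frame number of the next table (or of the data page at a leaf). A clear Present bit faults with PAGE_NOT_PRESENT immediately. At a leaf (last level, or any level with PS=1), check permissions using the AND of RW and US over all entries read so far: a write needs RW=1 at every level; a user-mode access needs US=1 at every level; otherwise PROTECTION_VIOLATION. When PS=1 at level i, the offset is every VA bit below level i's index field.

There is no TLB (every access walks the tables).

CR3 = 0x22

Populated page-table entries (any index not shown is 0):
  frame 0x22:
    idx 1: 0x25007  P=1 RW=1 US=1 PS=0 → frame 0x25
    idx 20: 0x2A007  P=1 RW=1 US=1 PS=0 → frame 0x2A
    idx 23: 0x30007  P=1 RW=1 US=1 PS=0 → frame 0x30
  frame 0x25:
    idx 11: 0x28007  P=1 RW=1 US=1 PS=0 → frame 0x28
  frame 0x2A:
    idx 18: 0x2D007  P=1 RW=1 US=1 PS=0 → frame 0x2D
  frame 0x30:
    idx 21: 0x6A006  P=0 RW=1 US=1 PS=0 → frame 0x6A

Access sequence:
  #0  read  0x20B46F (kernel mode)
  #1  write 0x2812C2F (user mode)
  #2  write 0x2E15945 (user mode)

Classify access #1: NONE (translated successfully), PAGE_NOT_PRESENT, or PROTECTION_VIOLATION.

Per-access translation:
#0 VA=0x20B46F (r,kernel):
  lvl0: tbl 0x22, slot 1 ⇒ 0x25007 (P1/RW1/US1/PS0)
  lvl1: tbl 0x25, slot 11 ⇒ 0x28007 (P1/RW1/US1/PS0)
  ✓ 0x2846F  — 2 lookups
#1 VA=0x2812C2F (w,user):
  lvl0: tbl 0x22, slot 20 ⇒ 0x2A007 (P1/RW1/US1/PS0)
  lvl1: tbl 0x2A, slot 18 ⇒ 0x2D007 (P1/RW1/US1/PS0)
  ✓ 0x2DC2F  — 2 lookups
#2 VA=0x2E15945 (w,user):
  lvl0: tbl 0x22, slot 23 ⇒ 0x30007 (P1/RW1/US1/PS0)
  lvl1: tbl 0x30, slot 21 ⇒ 0x6A006 (P0/RW1/US1/PS0)
  ✗ PAGE_NOT_PRESENT  [2 reads]

Access #1 fault: NONE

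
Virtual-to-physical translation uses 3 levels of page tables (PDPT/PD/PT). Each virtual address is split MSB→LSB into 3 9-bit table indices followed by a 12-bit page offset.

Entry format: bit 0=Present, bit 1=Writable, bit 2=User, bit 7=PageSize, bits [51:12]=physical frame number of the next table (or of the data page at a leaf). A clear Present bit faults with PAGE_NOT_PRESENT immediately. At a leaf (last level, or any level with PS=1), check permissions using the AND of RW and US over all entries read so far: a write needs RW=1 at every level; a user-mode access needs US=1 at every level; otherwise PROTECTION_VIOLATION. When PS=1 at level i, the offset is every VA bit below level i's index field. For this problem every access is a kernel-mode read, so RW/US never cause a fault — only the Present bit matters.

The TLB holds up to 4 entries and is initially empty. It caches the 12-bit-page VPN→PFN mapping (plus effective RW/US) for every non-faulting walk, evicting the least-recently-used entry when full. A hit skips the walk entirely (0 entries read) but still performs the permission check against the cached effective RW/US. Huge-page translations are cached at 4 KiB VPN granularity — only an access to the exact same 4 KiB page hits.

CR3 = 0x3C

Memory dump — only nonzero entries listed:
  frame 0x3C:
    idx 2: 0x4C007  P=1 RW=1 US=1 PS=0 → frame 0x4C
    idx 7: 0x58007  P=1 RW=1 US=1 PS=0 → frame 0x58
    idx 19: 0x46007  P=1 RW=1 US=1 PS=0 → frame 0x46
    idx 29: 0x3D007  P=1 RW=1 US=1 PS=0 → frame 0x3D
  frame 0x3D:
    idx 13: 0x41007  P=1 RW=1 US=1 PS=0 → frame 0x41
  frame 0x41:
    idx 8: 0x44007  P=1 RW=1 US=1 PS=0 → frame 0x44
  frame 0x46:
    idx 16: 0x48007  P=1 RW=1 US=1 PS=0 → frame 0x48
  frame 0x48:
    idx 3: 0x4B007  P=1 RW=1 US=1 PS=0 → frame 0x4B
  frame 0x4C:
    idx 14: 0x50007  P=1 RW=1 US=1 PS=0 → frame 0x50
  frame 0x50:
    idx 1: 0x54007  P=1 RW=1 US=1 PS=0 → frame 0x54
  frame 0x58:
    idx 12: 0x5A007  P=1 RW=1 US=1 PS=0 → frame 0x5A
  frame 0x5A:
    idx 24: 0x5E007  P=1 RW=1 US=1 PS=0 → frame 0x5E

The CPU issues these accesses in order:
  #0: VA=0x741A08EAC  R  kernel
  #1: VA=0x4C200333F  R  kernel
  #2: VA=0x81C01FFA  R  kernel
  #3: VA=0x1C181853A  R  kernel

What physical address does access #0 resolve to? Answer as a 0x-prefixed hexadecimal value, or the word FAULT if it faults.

Per-access translation:
#0 VA=0x741A08EAC (r,kernel):
  L0: frame=0x3C idx=29 entry=0x3D007 [P=1 RW=1 US=1 PS=0]
  L1: frame=0x3D idx=13 entry=0x41007 [P=1 RW=1 US=1 PS=0]
  L2: frame=0x41 idx=8 entry=0x44007 [P=1 RW=1 US=1 PS=0]
  ⇒ phys 0x44EAC  [3 reads]
#1 VA=0x4C200333F (r,kernel):
  L0: frame=0x3C idx=19 entry=0x46007 [P=1 RW=1 US=1 PS=0]
  L1: frame=0x46 idx=16 entry=0x48007 [P=1 RW=1 US=1 PS=0]
  L2: frame=0x48 idx=3 entry=0x4B007 [P=1 RW=1 US=1 PS=0]
  ⇒ phys 0x4B33F  [3 reads]
#2 VA=0x81C01FFA (r,kernel):
  L0: frame=0x3C idx=2 entry=0x4C007 [P=1 RW=1 US=1 PS=0]
  L1: frame=0x4C idx=14 entry=0x50007 [P=1 RW=1 US=1 PS=0]
  L2: frame=0x50 idx=1 entry=0x54007 [P=1 RW=1 US=1 PS=0]
  ⇒ phys 0x54FFA  [3 reads]
#3 VA=0x1C181853A (r,kernel):
  L0: frame=0x3C idx=7 entry=0x58007 [P=1 RW=1 US=1 PS=0]
  L1: frame=0x58 idx=12 entry=0x5A007 [P=1 RW=1 US=1 PS=0]
  L2: frame=0x5A idx=24 entry=0x5E007 [P=1 RW=1 US=1 PS=0]
  ⇒ phys 0x5E53A  [3 reads]

Access #0 PA: 0x44EAC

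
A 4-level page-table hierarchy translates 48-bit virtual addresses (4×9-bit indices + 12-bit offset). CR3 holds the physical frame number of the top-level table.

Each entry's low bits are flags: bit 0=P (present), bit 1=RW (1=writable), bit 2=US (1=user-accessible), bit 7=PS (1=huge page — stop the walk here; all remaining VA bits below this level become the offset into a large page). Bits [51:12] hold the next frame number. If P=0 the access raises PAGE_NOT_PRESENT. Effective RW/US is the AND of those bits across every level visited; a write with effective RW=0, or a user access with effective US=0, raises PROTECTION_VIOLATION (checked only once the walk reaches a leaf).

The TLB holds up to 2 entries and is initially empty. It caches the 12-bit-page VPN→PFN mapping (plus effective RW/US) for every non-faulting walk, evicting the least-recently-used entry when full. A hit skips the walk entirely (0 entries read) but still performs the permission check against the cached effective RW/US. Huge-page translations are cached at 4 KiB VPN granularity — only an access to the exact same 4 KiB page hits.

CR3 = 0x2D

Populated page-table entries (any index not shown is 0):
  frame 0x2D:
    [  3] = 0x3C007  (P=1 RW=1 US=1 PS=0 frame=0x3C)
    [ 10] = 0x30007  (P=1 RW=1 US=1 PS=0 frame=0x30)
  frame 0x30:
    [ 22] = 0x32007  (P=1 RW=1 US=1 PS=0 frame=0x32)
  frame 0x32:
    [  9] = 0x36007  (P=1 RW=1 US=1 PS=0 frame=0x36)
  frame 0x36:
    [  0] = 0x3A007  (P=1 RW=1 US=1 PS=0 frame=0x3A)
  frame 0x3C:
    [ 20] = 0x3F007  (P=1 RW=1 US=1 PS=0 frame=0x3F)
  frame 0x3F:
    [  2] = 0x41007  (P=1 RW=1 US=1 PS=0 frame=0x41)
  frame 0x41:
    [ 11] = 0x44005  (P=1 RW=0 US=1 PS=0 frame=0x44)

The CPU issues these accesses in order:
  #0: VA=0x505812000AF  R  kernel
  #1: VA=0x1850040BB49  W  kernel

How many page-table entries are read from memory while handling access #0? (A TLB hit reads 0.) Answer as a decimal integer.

Per-access translation:
#0 VA=0x505812000AF (r,kernel):
  [0] read 0x2D idx=10: raw=0x30007 flags P=1 W=1 U=1 S=0
  [1] read 0x30 idx=22: raw=0x32007 flags P=1 W=1 U=1 S=0
  [2] read 0x32 idx=9: raw=0x36007 flags P=1 W=1 U=1 S=0
  [3] read 0x36 idx=0: raw=0x3A007 flags P=1 W=1 U=1 S=0
  ✓ 0x3A0AF  — 4 lookups
#1 VA=0x1850040BB49 (w,kernel):
  [0] read 0x2D idx=3: raw=0x3C007 flags P=1 W=1 U=1 S=0
  [1] read 0x3C idx=20: raw=0x3F007 flags P=1 W=1 U=1 S=0
  [2] read 0x3F idx=2: raw=0x41007 flags P=1 W=1 U=1 S=0
  [3] read 0x41 idx=11: raw=0x44005 flags P=1 W=0 U=1 S=0
  ✗ PROTECTION_VIOLATION  [4 reads]

Entries read for #0: 4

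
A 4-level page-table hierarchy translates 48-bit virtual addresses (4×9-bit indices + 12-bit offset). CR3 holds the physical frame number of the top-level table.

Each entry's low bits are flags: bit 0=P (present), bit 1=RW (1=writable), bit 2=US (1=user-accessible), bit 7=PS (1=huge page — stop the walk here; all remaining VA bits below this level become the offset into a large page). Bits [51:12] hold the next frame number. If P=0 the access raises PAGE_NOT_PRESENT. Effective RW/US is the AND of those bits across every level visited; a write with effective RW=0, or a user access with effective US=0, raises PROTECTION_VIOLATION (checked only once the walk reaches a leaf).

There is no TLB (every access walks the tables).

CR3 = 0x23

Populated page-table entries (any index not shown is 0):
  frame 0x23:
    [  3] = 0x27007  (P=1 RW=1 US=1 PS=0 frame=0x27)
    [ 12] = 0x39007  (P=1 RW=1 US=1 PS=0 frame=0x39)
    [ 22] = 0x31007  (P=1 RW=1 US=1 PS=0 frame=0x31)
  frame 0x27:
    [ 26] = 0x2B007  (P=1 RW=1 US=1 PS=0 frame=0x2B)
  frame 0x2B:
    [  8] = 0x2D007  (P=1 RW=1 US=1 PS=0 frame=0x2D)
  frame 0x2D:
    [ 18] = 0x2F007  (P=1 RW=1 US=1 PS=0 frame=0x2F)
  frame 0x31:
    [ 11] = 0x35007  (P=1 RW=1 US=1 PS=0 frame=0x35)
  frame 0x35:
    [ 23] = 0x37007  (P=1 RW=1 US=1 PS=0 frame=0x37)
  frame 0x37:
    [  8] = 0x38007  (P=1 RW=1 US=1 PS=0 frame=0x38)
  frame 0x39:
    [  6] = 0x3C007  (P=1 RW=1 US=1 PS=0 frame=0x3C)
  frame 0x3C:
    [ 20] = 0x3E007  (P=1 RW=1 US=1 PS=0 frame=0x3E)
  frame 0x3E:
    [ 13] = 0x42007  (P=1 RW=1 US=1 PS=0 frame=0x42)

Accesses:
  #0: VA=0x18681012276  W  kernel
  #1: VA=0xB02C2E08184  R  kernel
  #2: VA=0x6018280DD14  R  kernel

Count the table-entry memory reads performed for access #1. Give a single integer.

Walk each access:
#0 VA=0x18681012276 (w,kernel):
  L0 @0x23[3] → 0x27007  P=1,RW=1,US=1,PS=0
  L1 @0x27[26] → 0x2B007  P=1,RW=1,US=1,PS=0
  L2 @0x2B[8] → 0x2D007  P=1,RW=1,US=1,PS=0
  L3 @0x2D[18] → 0x2F007  P=1,RW=1,US=1,PS=0
  → PA=0x2F276  (4 entries read)
#1 VA=0xB02C2E08184 (r,kernel):
  L0 @0x23[22] → 0x31007  P=1,RW=1,US=1,PS=0
  L1 @0x31[11] → 0x35007  P=1,RW=1,US=1,PS=0
  L2 @0x35[23] → 0x37007  P=1,RW=1,US=1,PS=0
  L3 @0x37[8] → 0x38007  P=1,RW=1,US=1,PS=0
  → PA=0x38184  (4 entries read)
#2 VA=0x6018280DD14 (r,kernel):
  L0 @0x23[12] → 0x39007  P=1,RW=1,US=1,PS=0
  L1 @0x39[6] → 0x3C007  P=1,RW=1,US=1,PS=0
  L2 @0x3C[20] → 0x3E007  P=1,RW=1,US=1,PS=0
  L3 @0x3E[13] → 0x42007  P=1,RW=1,US=1,PS=0
  → PA=0x42D14  (4 entries read)

Entries read for #1: 4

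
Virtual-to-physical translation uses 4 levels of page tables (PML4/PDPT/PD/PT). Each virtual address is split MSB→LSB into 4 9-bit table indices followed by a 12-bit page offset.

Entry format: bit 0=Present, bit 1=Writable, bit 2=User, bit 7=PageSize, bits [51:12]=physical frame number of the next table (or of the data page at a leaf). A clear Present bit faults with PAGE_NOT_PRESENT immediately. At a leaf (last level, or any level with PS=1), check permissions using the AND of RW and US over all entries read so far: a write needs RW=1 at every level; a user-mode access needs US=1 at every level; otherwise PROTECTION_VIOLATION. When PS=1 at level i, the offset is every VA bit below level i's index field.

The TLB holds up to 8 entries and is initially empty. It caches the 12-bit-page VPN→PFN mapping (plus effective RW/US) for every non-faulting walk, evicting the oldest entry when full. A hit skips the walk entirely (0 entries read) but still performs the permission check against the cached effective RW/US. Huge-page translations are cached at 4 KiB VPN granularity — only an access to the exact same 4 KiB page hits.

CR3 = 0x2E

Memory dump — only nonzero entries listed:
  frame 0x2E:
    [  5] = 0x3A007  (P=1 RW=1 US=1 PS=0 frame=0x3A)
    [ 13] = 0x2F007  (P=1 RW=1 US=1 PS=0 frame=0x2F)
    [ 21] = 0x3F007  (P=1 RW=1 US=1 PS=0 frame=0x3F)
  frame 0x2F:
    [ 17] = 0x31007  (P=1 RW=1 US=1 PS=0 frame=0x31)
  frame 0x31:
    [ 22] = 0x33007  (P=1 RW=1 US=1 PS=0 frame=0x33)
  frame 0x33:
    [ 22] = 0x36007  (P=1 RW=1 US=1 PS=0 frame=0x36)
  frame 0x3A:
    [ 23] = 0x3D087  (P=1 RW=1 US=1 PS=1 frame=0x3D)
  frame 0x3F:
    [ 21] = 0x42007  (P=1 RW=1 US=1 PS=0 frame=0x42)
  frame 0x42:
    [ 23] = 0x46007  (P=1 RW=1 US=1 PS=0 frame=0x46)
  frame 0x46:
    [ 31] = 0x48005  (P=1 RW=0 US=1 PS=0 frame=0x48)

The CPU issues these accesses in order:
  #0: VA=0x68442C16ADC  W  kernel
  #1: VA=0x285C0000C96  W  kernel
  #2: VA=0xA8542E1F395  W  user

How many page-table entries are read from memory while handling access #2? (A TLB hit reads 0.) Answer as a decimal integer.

Walk each access:
#0 VA=0x68442C16ADC (w,kernel):
  lvl0: tbl 0x2E, slot 13 ⇒ 0x2F007 (P1/RW1/US1/PS0)
  lvl1: tbl 0x2F, slot 17 ⇒ 0x31007 (P1/RW1/US1/PS0)
  lvl2: tbl 0x31, slot 22 ⇒ 0x33007 (P1/RW1/US1/PS0)
  lvl3: tbl 0x33, slot 22 ⇒ 0x36007 (P1/RW1/US1/PS0)
  ✓ 0x36ADC  — 4 lookups
#1 VA=0x285C0000C96 (w,kernel):
  lvl0: tbl 0x2E, slot 5 ⇒ 0x3A007 (P1/RW1/US1/PS0)
  lvl1: tbl 0x3A, slot 23 ⇒ 0x3D087 (P1/RW1/US1/PS1)
  ✓ 0x3DC96 (huge @L1)  — 2 lookups
#2 VA=0xA8542E1F395 (w,user):
  lvl0: tbl 0x2E, slot 21 ⇒ 0x3F007 (P1/RW1/US1/PS0)
  lvl1: tbl 0x3F, slot 21 ⇒ 0x42007 (P1/RW1/US1/PS0)
  lvl2: tbl 0x42, slot 23 ⇒ 0x46007 (P1/RW1/US1/PS0)
  lvl3: tbl 0x46, slot 31 ⇒ 0x48005 (P1/RW0/US1/PS0)
  ⇒ fault: PROTECTION_VIOLATION  — 4 lookups

Entries read for #2: 4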